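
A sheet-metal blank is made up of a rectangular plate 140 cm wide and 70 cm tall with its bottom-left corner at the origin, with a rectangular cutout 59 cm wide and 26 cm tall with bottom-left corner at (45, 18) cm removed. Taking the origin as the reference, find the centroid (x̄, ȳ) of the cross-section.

x̄ = 69.16 cm, ȳ = 35.74 cm

plate: A = 140 × 70 = 9800.00, centroid at (70.00, 35.00).
hole: A = −(59 × 26) = -1534.00, centroid at (74.50, 31.00).
ΣA = 8266.00 cm², ΣAx̄ = 571717.00 cm³, ΣAȳ = 295446.00 cm³.
x̄ = 571717.00/8266.00 = 69.16 cm; ȳ = 295446.00/8266.00 = 35.74 cm.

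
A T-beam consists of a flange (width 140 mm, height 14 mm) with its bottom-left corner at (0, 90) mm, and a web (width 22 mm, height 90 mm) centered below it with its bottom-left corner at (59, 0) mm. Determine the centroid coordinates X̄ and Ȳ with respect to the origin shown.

X̄ = 70.00 mm, Ȳ = 70.87 mm

web: A = 22 × 90 = 1980.00, centroid at (70.00, 45.00).
flange: A = 140 × 14 = 1960.00, centroid at (70.00, 97.00).
ΣA = 3940.00 mm², ΣAX̄ = 275800.00 mm³, ΣAȲ = 279220.00 mm³.
X̄ = 275800.00/3940.00 = 70.00 mm; Ȳ = 279220.00/3940.00 = 70.87 mm.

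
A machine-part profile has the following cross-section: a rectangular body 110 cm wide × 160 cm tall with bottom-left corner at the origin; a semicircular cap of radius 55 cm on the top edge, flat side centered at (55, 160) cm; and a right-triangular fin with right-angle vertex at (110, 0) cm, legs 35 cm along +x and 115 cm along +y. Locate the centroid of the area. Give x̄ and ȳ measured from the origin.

Part | A | x̄ᵢ | ȳᵢ | A·x̄ᵢ | A·ȳᵢ
rectangular body | 17600.00 | 55.00 | 80.00 | 968000.00 | 1408000.00
semicircular top | 4751.66 | 55.00 | 183.34 | 261341.24 | 871182.09
triangular fin | 2012.50 | 121.67 | 38.33 | 244854.17 | 77145.83
Σ | 24364.16 |  |  | 1474195.41 | 2356327.92
x̄ = 1474195.41 / 24364.16 = 60.51 cm
ȳ = 2356327.92 / 24364.16 = 96.71 cm

x̄ = 60.51 cm, ȳ = 96.71 cm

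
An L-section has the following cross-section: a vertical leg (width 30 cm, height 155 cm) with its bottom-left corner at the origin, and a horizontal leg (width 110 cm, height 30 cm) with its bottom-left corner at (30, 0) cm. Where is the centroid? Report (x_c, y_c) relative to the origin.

x_c = 44.06 cm, y_c = 51.56 cm

vertical leg: A = 30 × 155 = 4650.00, centroid at (15.00, 77.50).
horizontal leg: A = 110 × 30 = 3300.00, centroid at (85.00, 15.00).
ΣA = 7950.00 cm², ΣAx_c = 350250.00 cm³, ΣAy_c = 409875.00 cm³.
x_c = 350250.00/7950.00 = 44.06 cm; y_c = 409875.00/7950.00 = 51.56 cm.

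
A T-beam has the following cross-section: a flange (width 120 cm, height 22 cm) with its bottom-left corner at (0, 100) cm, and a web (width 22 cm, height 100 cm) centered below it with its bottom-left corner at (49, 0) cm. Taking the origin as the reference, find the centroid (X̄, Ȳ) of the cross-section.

web: A = 22 × 100 = 2200.00, centroid at (60.00, 50.00).
flange: A = 120 × 22 = 2640.00, centroid at (60.00, 111.00).
ΣA = 4840.00 cm²
ΣAX̄ = (2200.00)(60.00) + (2640.00)(60.00) = 290400.00 cm³
ΣAȲ = (2200.00)(50.00) + (2640.00)(111.00) = 403040.00 cm³
X̄ = 290400.00 / 4840.00 = 60.00 cm
Ȳ = 403040.00 / 4840.00 = 83.27 cm

X̄ = 60.00 cm, Ȳ = 83.27 cm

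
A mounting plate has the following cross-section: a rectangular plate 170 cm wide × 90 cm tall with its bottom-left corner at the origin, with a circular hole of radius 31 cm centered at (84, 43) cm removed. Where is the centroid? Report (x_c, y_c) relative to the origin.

x_c = 85.25 cm, y_c = 45.49 cm

plate: A = 170 × 90 = 15300.00, centroid at (85.00, 45.00).
hole: A = −π·31² = -3019.07, centroid at (84.00, 43.00).
ΣA = 12280.93 cm²
ΣAx_c = (15300.00)(85.00) + (-3019.07)(84.00) = 1046898.07 cm³
ΣAy_c = (15300.00)(45.00) + (-3019.07)(43.00) = 558679.97 cm³
x_c = 1046898.07 / 12280.93 = 85.25 cm
y_c = 558679.97 / 12280.93 = 45.49 cm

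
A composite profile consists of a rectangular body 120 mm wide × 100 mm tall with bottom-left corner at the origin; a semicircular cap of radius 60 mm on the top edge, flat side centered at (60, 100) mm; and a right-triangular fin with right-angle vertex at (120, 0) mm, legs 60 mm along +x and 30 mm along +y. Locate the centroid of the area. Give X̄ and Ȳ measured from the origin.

X̄ = 63.88 mm, Ȳ = 71.06 mm

rectangular body: A = 120 × 100 = 12000.00, centroid at (60.00, 50.00).
semicircular top: A = ½π·60² = 5654.87, centroid at (60.00, 125.46).
triangular fin: A = ½·60·30 = 900.00, centroid at (140.00, 10.00).
ΣA = 18554.87 mm², ΣAX̄ = 1185292.01 mm³, ΣAȲ = 1318486.68 mm³.
X̄ = 1185292.01/18554.87 = 63.88 mm; Ȳ = 1318486.68/18554.87 = 71.06 mm.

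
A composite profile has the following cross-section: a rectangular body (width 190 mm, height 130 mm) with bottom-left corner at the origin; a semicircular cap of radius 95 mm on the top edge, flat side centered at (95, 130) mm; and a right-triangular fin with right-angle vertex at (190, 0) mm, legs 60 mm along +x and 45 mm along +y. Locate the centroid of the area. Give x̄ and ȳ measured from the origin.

rectangular body: A = 190 × 130 = 24700.00, centroid at (95.00, 65.00).
semicircular top: A = ½π·95² = 14176.44, centroid at (95.00, 170.32).
triangular fin: A = ½·60·45 = 1350.00, centroid at (210.00, 15.00).
ΣA = 40226.44 mm², ΣAx̄ = 3976761.50 mm³, ΣAȳ = 4040270.12 mm³.
x̄ = 3976761.50/40226.44 = 98.86 mm; ȳ = 4040270.12/40226.44 = 100.44 mm.

x̄ = 98.86 mm, ȳ = 100.44 mm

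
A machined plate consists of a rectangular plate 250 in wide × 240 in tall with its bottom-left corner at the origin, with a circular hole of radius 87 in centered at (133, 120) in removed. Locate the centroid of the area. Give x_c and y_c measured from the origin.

plate: A = 250 × 240 = 60000.00, centroid at (125.00, 120.00).
hole: A = −π·87² = -23778.71, centroid at (133.00, 120.00).
ΣA = 36221.29 in²
ΣAx_c = (60000.00)(125.00) + (-23778.71)(133.00) = 4337430.93 in³
ΣAy_c = (60000.00)(120.00) + (-23778.71)(120.00) = 4346554.22 in³
x_c = 4337430.93 / 36221.29 = 119.75 in
y_c = 4346554.22 / 36221.29 = 120.00 in

x_c = 119.75 in, y_c = 120.00 in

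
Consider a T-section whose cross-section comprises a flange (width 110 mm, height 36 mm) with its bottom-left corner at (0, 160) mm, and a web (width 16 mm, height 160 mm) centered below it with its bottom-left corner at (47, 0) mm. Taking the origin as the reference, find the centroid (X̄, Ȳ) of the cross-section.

X̄ = 55.00 mm, Ȳ = 139.52 mm

web: A = 16 × 160 = 2560.00, centroid at (55.00, 80.00).
flange: A = 110 × 36 = 3960.00, centroid at (55.00, 178.00).
ΣA = 6520.00 mm², ΣAX̄ = 358600.00 mm³, ΣAȲ = 909680.00 mm³.
X̄ = 358600.00/6520.00 = 55.00 mm; Ȳ = 909680.00/6520.00 = 139.52 mm.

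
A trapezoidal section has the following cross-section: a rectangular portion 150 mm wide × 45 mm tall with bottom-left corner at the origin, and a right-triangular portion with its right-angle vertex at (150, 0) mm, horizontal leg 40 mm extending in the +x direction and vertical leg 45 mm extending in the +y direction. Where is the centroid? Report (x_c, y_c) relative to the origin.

x_c = 85.39 mm, y_c = 21.62 mm

Part | A | x̄ᵢ | ȳᵢ | A·x̄ᵢ | A·ȳᵢ
rectangular portion | 6750.00 | 75.00 | 22.50 | 506250.00 | 151875.00
triangular portion | 900.00 | 163.33 | 15.00 | 147000.00 | 13500.00
Σ | 7650.00 |  |  | 653250.00 | 165375.00
x_c = 653250.00 / 7650.00 = 85.39 mm
y_c = 165375.00 / 7650.00 = 21.62 mm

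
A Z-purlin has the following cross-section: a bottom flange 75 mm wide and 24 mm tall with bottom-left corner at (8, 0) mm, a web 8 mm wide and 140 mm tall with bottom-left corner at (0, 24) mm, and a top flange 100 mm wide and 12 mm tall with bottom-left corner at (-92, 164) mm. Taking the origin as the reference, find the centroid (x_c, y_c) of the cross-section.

x_c = 8.73 mm, y_c = 80.31 mm

bottom flange: A = 75 × 24 = 1800.00, centroid at (45.50, 12.00).
web: A = 8 × 140 = 1120.00, centroid at (4.00, 94.00).
top flange: A = 100 × 12 = 1200.00, centroid at (-42.00, 170.00).
ΣA = 4120.00 mm², ΣAx_c = 35980.00 mm³, ΣAy_c = 330880.00 mm³.
x_c = 35980.00/4120.00 = 8.73 mm; y_c = 330880.00/4120.00 = 80.31 mm.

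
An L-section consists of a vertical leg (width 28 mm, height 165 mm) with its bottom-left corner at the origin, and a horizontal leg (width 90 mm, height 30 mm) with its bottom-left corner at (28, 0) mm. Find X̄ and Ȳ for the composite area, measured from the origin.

vertical leg: A = 28 × 165 = 4620.00, centroid at (14.00, 82.50).
horizontal leg: A = 90 × 30 = 2700.00, centroid at (73.00, 15.00).
ΣA = 7320.00 mm², ΣAX̄ = 261780.00 mm³, ΣAȲ = 421650.00 mm³.
X̄ = 261780.00/7320.00 = 35.76 mm; Ȳ = 421650.00/7320.00 = 57.60 mm.

X̄ = 35.76 mm, Ȳ = 57.60 mm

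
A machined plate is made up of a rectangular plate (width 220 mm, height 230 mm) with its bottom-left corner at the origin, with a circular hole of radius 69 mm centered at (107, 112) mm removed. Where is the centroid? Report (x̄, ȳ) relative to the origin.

Part | A | x̄ᵢ | ȳᵢ | A·x̄ᵢ | A·ȳᵢ
plate | 50600.00 | 110.00 | 115.00 | 5566000.00 | 5819000.00
hole | -14957.12 | 107.00 | 112.00 | -1600412.12 | -1675197.73
Σ | 35642.88 |  |  | 3965587.88 | 4143802.27
x̄ = 3965587.88 / 35642.88 = 111.26 mm
ȳ = 4143802.27 / 35642.88 = 116.26 mm

x̄ = 111.26 mm, ȳ = 116.26 mm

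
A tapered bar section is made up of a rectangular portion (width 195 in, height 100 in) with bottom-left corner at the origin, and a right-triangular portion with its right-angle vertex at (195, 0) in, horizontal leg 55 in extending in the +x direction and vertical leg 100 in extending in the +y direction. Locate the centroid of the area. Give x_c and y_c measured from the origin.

Part | A | x̄ᵢ | ȳᵢ | A·x̄ᵢ | A·ȳᵢ
rectangular portion | 19500.00 | 97.50 | 50.00 | 1901250.00 | 975000.00
triangular portion | 2750.00 | 213.33 | 33.33 | 586666.67 | 91666.67
Σ | 22250.00 |  |  | 2487916.67 | 1066666.67
x_c = 2487916.67 / 22250.00 = 111.82 in
y_c = 1066666.67 / 22250.00 = 47.94 in

x_c = 111.82 in, y_c = 47.94 in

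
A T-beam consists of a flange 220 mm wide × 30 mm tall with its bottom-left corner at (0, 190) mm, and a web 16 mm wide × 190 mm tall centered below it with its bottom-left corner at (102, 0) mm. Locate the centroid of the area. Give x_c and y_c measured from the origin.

x_c = 110.00 mm, y_c = 170.31 mm

web: A = 16 × 190 = 3040.00, centroid at (110.00, 95.00).
flange: A = 220 × 30 = 6600.00, centroid at (110.00, 205.00).
ΣA = 9640.00 mm², ΣAx_c = 1060400.00 mm³, ΣAy_c = 1641800.00 mm³.
x_c = 1060400.00/9640.00 = 110.00 mm; y_c = 1641800.00/9640.00 = 170.31 mm.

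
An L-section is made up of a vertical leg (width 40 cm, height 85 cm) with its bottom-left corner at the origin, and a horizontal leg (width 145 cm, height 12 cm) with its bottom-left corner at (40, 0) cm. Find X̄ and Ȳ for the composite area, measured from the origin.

vertical leg: A = 40 × 85 = 3400.00, centroid at (20.00, 42.50).
horizontal leg: A = 145 × 12 = 1740.00, centroid at (112.50, 6.00).
ΣA = 5140.00 cm²
ΣAX̄ = (3400.00)(20.00) + (1740.00)(112.50) = 263750.00 cm³
ΣAȲ = (3400.00)(42.50) + (1740.00)(6.00) = 154940.00 cm³
X̄ = 263750.00 / 5140.00 = 51.31 cm
Ȳ = 154940.00 / 5140.00 = 30.14 cm

X̄ = 51.31 cm, Ȳ = 30.14 cm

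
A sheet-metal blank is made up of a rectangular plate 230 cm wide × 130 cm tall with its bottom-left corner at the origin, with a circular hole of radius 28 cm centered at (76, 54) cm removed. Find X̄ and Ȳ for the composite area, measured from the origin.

X̄ = 118.50 cm, Ȳ = 65.99 cm

plate: A = 230 × 130 = 29900.00, centroid at (115.00, 65.00).
hole: A = −π·28² = -2463.01, centroid at (76.00, 54.00).
ΣA = 27436.99 cm²
ΣAX̄ = (29900.00)(115.00) + (-2463.01)(76.00) = 3251311.34 cm³
ΣAȲ = (29900.00)(65.00) + (-2463.01)(54.00) = 1810497.53 cm³
X̄ = 3251311.34 / 27436.99 = 118.50 cm
Ȳ = 1810497.53 / 27436.99 = 65.99 cm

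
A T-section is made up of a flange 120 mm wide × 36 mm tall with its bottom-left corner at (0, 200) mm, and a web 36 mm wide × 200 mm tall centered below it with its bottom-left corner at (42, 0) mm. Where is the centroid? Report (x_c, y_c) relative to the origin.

x_c = 60.00 mm, y_c = 144.25 mm

web: A = 36 × 200 = 7200.00, centroid at (60.00, 100.00).
flange: A = 120 × 36 = 4320.00, centroid at (60.00, 218.00).
ΣA = 11520.00 mm²
ΣAx_c = (7200.00)(60.00) + (4320.00)(60.00) = 691200.00 mm³
ΣAy_c = (7200.00)(100.00) + (4320.00)(218.00) = 1661760.00 mm³
x_c = 691200.00 / 11520.00 = 60.00 mm
y_c = 1661760.00 / 11520.00 = 144.25 mm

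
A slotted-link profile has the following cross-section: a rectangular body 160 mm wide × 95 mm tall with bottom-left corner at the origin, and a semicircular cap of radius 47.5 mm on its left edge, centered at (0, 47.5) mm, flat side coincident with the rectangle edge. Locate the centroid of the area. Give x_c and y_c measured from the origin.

x_c = 61.06 mm, y_c = 47.50 mm

Part | A | x̄ᵢ | ȳᵢ | A·x̄ᵢ | A·ȳᵢ
rectangular body | 15200.00 | 80.00 | 47.50 | 1216000.00 | 722000.00
semicircular end | 3544.11 | -20.16 | 47.50 | -71447.92 | 168345.19
Σ | 18744.11 |  |  | 1144552.08 | 890345.19
x_c = 1144552.08 / 18744.11 = 61.06 mm
y_c = 890345.19 / 18744.11 = 47.50 mm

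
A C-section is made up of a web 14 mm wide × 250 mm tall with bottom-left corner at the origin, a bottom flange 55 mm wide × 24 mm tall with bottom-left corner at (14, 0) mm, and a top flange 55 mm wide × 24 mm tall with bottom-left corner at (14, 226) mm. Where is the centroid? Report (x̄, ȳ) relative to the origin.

x̄ = 21.83 mm, ȳ = 125.00 mm

Part | A | x̄ᵢ | ȳᵢ | A·x̄ᵢ | A·ȳᵢ
web | 3500.00 | 7.00 | 125.00 | 24500.00 | 437500.00
bottom flange | 1320.00 | 41.50 | 12.00 | 54780.00 | 15840.00
top flange | 1320.00 | 41.50 | 238.00 | 54780.00 | 314160.00
Σ | 6140.00 |  |  | 134060.00 | 767500.00
x̄ = 134060.00 / 6140.00 = 21.83 mm
ȳ = 767500.00 / 6140.00 = 125.00 mm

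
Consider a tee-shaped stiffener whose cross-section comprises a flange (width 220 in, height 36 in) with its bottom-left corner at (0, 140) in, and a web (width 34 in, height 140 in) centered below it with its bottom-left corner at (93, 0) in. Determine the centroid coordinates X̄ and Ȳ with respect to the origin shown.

X̄ = 110.00 in, Ȳ = 124.97 in

web: A = 34 × 140 = 4760.00, centroid at (110.00, 70.00).
flange: A = 220 × 36 = 7920.00, centroid at (110.00, 158.00).
ΣA = 12680.00 in²
ΣAX̄ = (4760.00)(110.00) + (7920.00)(110.00) = 1394800.00 in³
ΣAȲ = (4760.00)(70.00) + (7920.00)(158.00) = 1584560.00 in³
X̄ = 1394800.00 / 12680.00 = 110.00 in
Ȳ = 1584560.00 / 12680.00 = 124.97 in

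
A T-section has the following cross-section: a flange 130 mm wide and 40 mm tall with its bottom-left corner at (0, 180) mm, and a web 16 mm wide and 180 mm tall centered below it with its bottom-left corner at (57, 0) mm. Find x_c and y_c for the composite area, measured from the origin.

x_c = 65.00 mm, y_c = 160.79 mm

web: A = 16 × 180 = 2880.00, centroid at (65.00, 90.00).
flange: A = 130 × 40 = 5200.00, centroid at (65.00, 200.00).
ΣA = 8080.00 mm²
ΣAx_c = (2880.00)(65.00) + (5200.00)(65.00) = 525200.00 mm³
ΣAy_c = (2880.00)(90.00) + (5200.00)(200.00) = 1299200.00 mm³
x_c = 525200.00 / 8080.00 = 65.00 mm
y_c = 1299200.00 / 8080.00 = 160.79 mm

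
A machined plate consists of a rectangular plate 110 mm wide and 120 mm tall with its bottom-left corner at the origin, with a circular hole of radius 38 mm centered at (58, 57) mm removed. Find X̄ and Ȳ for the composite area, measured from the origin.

Part | A | x̄ᵢ | ȳᵢ | A·x̄ᵢ | A·ȳᵢ
plate | 13200.00 | 55.00 | 60.00 | 726000.00 | 792000.00
hole | -4536.46 | 58.00 | 57.00 | -263114.67 | -258578.21
Σ | 8663.54 |  |  | 462885.33 | 533421.79
X̄ = 462885.33 / 8663.54 = 53.43 mm
Ȳ = 533421.79 / 8663.54 = 61.57 mm

X̄ = 53.43 mm, Ȳ = 61.57 mm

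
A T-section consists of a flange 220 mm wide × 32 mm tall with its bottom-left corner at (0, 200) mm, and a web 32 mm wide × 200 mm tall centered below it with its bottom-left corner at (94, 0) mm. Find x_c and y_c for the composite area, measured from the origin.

web: A = 32 × 200 = 6400.00, centroid at (110.00, 100.00).
flange: A = 220 × 32 = 7040.00, centroid at (110.00, 216.00).
ΣA = 13440.00 mm²
ΣAx_c = (6400.00)(110.00) + (7040.00)(110.00) = 1478400.00 mm³
ΣAy_c = (6400.00)(100.00) + (7040.00)(216.00) = 2160640.00 mm³
x_c = 1478400.00 / 13440.00 = 110.00 mm
y_c = 2160640.00 / 13440.00 = 160.76 mm

x_c = 110.00 mm, y_c = 160.76 mm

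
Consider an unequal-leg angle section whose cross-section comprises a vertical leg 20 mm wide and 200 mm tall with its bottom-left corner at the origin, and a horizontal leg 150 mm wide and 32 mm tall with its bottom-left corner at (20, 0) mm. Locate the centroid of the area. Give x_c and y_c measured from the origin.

x_c = 56.36 mm, y_c = 54.18 mm

vertical leg: A = 20 × 200 = 4000.00, centroid at (10.00, 100.00).
horizontal leg: A = 150 × 32 = 4800.00, centroid at (95.00, 16.00).
ΣA = 8800.00 mm²
ΣAx_c = (4000.00)(10.00) + (4800.00)(95.00) = 496000.00 mm³
ΣAy_c = (4000.00)(100.00) + (4800.00)(16.00) = 476800.00 mm³
x_c = 496000.00 / 8800.00 = 56.36 mm
y_c = 476800.00 / 8800.00 = 54.18 mm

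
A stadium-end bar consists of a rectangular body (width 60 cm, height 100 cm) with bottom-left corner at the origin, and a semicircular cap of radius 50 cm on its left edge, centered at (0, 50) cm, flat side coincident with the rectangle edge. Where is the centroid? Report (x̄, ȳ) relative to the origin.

rectangular body: A = 60 × 100 = 6000.00, centroid at (30.00, 50.00).
semicircular end: A = ½π·50² = 3926.99, centroid at (-21.22, 50.00).
ΣA = 9926.99 cm², ΣAx̄ = 96666.67 cm³, ΣAȳ = 496349.54 cm³.
x̄ = 96666.67/9926.99 = 9.74 cm; ȳ = 496349.54/9926.99 = 50.00 cm.

x̄ = 9.74 cm, ȳ = 50.00 cm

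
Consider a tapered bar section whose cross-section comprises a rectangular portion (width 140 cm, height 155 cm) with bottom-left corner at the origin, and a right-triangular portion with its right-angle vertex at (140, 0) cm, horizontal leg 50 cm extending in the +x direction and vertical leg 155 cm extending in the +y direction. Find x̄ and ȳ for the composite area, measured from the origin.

Part | A | x̄ᵢ | ȳᵢ | A·x̄ᵢ | A·ȳᵢ
rectangular portion | 21700.00 | 70.00 | 77.50 | 1519000.00 | 1681750.00
triangular portion | 3875.00 | 156.67 | 51.67 | 607083.33 | 200208.33
Σ | 25575.00 |  |  | 2126083.33 | 1881958.33
x̄ = 2126083.33 / 25575.00 = 83.13 cm
ȳ = 1881958.33 / 25575.00 = 73.59 cm

x̄ = 83.13 cm, ȳ = 73.59 cm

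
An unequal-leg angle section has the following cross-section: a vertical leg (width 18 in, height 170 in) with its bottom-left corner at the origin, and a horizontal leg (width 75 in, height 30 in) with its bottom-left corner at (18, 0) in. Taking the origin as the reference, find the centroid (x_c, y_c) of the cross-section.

Part | A | x̄ᵢ | ȳᵢ | A·x̄ᵢ | A·ȳᵢ
vertical leg | 3060.00 | 9.00 | 85.00 | 27540.00 | 260100.00
horizontal leg | 2250.00 | 55.50 | 15.00 | 124875.00 | 33750.00
Σ | 5310.00 |  |  | 152415.00 | 293850.00
x_c = 152415.00 / 5310.00 = 28.70 in
y_c = 293850.00 / 5310.00 = 55.34 in

x_c = 28.70 in, y_c = 55.34 in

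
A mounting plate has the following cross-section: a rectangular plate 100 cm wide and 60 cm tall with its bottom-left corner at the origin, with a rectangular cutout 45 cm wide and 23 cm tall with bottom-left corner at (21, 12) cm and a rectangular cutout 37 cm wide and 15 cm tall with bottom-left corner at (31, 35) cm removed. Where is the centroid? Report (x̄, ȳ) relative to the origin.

Part | A | x̄ᵢ | ȳᵢ | A·x̄ᵢ | A·ȳᵢ
plate | 6000.00 | 50.00 | 30.00 | 300000.00 | 180000.00
hole 1 | -1035.00 | 43.50 | 23.50 | -45022.50 | -24322.50
hole 2 | -555.00 | 49.50 | 42.50 | -27472.50 | -23587.50
Σ | 4410.00 |  |  | 227505.00 | 132090.00
x̄ = 227505.00 / 4410.00 = 51.59 cm
ȳ = 132090.00 / 4410.00 = 29.95 cm

x̄ = 51.59 cm, ȳ = 29.95 cm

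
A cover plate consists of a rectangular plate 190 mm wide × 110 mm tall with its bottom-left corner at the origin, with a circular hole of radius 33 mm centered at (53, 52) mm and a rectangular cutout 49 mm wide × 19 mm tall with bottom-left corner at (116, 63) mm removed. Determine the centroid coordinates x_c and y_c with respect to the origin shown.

plate: A = 190 × 110 = 20900.00, centroid at (95.00, 55.00).
hole 1: A = −π·33² = -3421.19, centroid at (53.00, 52.00).
hole 2: A = −(49 × 19) = -931.00, centroid at (140.50, 72.50).
ΣA = 16547.81 mm², ΣAx_c = 1673371.20 mm³, ΣAy_c = 904100.39 mm³.
x_c = 1673371.20/16547.81 = 101.12 mm; y_c = 904100.39/16547.81 = 54.64 mm.

x_c = 101.12 mm, y_c = 54.64 mm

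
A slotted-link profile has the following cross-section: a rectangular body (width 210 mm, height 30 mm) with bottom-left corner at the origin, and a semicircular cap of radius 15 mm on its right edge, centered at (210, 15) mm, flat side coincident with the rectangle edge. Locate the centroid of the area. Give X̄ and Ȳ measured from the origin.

X̄ = 110.92 mm, Ȳ = 15.00 mm

rectangular body: A = 210 × 30 = 6300.00, centroid at (105.00, 15.00).
semicircular end: A = ½π·15² = 353.43, centroid at (216.37, 15.00).
ΣA = 6653.43 mm²
ΣAX̄ = (6300.00)(105.00) + (353.43)(216.37) = 737970.13 mm³
ΣAȲ = (6300.00)(15.00) + (353.43)(15.00) = 99801.44 mm³
X̄ = 737970.13 / 6653.43 = 110.92 mm
Ȳ = 99801.44 / 6653.43 = 15.00 mm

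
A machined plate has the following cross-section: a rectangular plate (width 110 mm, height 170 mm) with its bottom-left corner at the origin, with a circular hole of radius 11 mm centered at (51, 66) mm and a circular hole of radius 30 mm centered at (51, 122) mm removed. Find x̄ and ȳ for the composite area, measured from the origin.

plate: A = 110 × 170 = 18700.00, centroid at (55.00, 85.00).
hole 1: A = −π·11² = -380.13, centroid at (51.00, 66.00).
hole 2: A = −π·30² = -2827.43, centroid at (51.00, 122.00).
ΣA = 15492.43 mm², ΣAx̄ = 864914.13 mm³, ΣAȳ = 1219464.37 mm³.
x̄ = 864914.13/15492.43 = 55.83 mm; ȳ = 1219464.37/15492.43 = 78.71 mm.

x̄ = 55.83 mm, ȳ = 78.71 mm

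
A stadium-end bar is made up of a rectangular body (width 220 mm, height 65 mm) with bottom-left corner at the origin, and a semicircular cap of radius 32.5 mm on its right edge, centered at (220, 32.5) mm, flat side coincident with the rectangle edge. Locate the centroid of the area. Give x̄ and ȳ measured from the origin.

rectangular body: A = 220 × 65 = 14300.00, centroid at (110.00, 32.50).
semicircular end: A = ½π·32.5² = 1659.15, centroid at (233.79, 32.50).
ΣA = 15959.15 mm², ΣAx̄ = 1960899.21 mm³, ΣAȳ = 518672.49 mm³.
x̄ = 1960899.21/15959.15 = 122.87 mm; ȳ = 518672.49/15959.15 = 32.50 mm.

x̄ = 122.87 mm, ȳ = 32.50 mm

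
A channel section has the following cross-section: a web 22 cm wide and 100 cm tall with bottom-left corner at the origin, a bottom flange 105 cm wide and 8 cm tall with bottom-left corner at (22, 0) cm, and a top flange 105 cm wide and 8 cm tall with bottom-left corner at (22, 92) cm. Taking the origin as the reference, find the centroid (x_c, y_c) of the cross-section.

x_c = 38.49 cm, y_c = 50.00 cm

web: A = 22 × 100 = 2200.00, centroid at (11.00, 50.00).
bottom flange: A = 105 × 8 = 840.00, centroid at (74.50, 4.00).
top flange: A = 105 × 8 = 840.00, centroid at (74.50, 96.00).
ΣA = 3880.00 cm², ΣAx_c = 149360.00 cm³, ΣAy_c = 194000.00 cm³.
x_c = 149360.00/3880.00 = 38.49 cm; y_c = 194000.00/3880.00 = 50.00 cm.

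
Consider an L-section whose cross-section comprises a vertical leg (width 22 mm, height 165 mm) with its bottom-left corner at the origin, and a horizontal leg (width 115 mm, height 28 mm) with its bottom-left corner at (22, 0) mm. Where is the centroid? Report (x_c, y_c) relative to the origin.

Part | A | x̄ᵢ | ȳᵢ | A·x̄ᵢ | A·ȳᵢ
vertical leg | 3630.00 | 11.00 | 82.50 | 39930.00 | 299475.00
horizontal leg | 3220.00 | 79.50 | 14.00 | 255990.00 | 45080.00
Σ | 6850.00 |  |  | 295920.00 | 344555.00
x_c = 295920.00 / 6850.00 = 43.20 mm
y_c = 344555.00 / 6850.00 = 50.30 mm

x_c = 43.20 mm, y_c = 50.30 mm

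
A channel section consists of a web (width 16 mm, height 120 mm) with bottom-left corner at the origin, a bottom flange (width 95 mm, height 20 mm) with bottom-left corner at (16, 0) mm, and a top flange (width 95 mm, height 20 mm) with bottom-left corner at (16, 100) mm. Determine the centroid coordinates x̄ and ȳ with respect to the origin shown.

web: A = 16 × 120 = 1920.00, centroid at (8.00, 60.00).
bottom flange: A = 95 × 20 = 1900.00, centroid at (63.50, 10.00).
top flange: A = 95 × 20 = 1900.00, centroid at (63.50, 110.00).
ΣA = 5720.00 mm²
ΣAx̄ = (1920.00)(8.00) + (1900.00)(63.50) + (1900.00)(63.50) = 256660.00 mm³
ΣAȳ = (1920.00)(60.00) + (1900.00)(10.00) + (1900.00)(110.00) = 343200.00 mm³
x̄ = 256660.00 / 5720.00 = 44.87 mm
ȳ = 343200.00 / 5720.00 = 60.00 mm

x̄ = 44.87 mm, ȳ = 60.00 mm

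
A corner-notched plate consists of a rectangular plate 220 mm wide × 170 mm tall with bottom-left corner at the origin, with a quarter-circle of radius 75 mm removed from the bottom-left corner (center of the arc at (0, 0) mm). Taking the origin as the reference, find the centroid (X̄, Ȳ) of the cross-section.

X̄ = 120.47 mm, Ȳ = 92.12 mm

plate: A = 220 × 170 = 37400.00, centroid at (110.00, 85.00).
removed quarter-circle: A = −¼π·75² = -4417.86, centroid at (31.83, 31.83).
ΣA = 32982.14 mm²
ΣAX̄ = (37400.00)(110.00) + (-4417.86)(31.83) = 3973375.00 mm³
ΣAȲ = (37400.00)(85.00) + (-4417.86)(31.83) = 3038375.00 mm³
X̄ = 3973375.00 / 32982.14 = 120.47 mm
Ȳ = 3038375.00 / 32982.14 = 92.12 mm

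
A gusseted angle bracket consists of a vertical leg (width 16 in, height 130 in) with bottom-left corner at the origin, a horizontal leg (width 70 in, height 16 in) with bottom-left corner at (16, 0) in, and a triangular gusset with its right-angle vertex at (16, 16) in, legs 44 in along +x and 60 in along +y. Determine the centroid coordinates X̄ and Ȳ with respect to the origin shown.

X̄ = 25.27 in, Ȳ = 42.41 in

vertical leg: A = 16 × 130 = 2080.00, centroid at (8.00, 65.00).
horizontal leg: A = 70 × 16 = 1120.00, centroid at (51.00, 8.00).
gusset: A = ½·44·60 = 1320.00, centroid at (30.67, 36.00).
ΣA = 4520.00 in², ΣAX̄ = 114240.00 in³, ΣAȲ = 191680.00 in³.
X̄ = 114240.00/4520.00 = 25.27 in; Ȳ = 191680.00/4520.00 = 42.41 in.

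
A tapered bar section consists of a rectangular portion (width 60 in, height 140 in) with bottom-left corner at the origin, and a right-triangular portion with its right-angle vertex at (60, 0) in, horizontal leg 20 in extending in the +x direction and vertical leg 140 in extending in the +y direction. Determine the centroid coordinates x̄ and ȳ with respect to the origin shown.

rectangular portion: A = 60 × 140 = 8400.00, centroid at (30.00, 70.00).
triangular portion: A = ½·20·140 = 1400.00, centroid at (66.67, 46.67).
ΣA = 9800.00 in², ΣAx̄ = 345333.33 in³, ΣAȳ = 653333.33 in³.
x̄ = 345333.33/9800.00 = 35.24 in; ȳ = 653333.33/9800.00 = 66.67 in.

x̄ = 35.24 in, ȳ = 66.67 in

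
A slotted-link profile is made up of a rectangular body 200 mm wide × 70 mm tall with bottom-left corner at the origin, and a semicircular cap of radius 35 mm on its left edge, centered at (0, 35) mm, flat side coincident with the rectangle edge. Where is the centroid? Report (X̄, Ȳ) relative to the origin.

X̄ = 86.12 mm, Ȳ = 35.00 mm

rectangular body: A = 200 × 70 = 14000.00, centroid at (100.00, 35.00).
semicircular end: A = ½π·35² = 1924.23, centroid at (-14.85, 35.00).
ΣA = 15924.23 mm²
ΣAX̄ = (14000.00)(100.00) + (1924.23)(-14.85) = 1371416.67 mm³
ΣAȲ = (14000.00)(35.00) + (1924.23)(35.00) = 557347.89 mm³
X̄ = 1371416.67 / 15924.23 = 86.12 mm
Ȳ = 557347.89 / 15924.23 = 35.00 mm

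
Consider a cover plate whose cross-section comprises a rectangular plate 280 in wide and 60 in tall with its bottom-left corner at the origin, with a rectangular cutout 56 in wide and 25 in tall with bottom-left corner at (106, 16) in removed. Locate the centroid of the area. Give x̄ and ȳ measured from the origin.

Part | A | x̄ᵢ | ȳᵢ | A·x̄ᵢ | A·ȳᵢ
plate | 16800.00 | 140.00 | 30.00 | 2352000.00 | 504000.00
hole | -1400.00 | 134.00 | 28.50 | -187600.00 | -39900.00
Σ | 15400.00 |  |  | 2164400.00 | 464100.00
x̄ = 2164400.00 / 15400.00 = 140.55 in
ȳ = 464100.00 / 15400.00 = 30.14 in

x̄ = 140.55 in, ȳ = 30.14 in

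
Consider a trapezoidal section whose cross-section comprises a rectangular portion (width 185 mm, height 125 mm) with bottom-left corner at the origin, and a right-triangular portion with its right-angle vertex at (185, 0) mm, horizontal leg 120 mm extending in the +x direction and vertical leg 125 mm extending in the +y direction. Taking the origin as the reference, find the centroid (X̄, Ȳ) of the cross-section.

Part | A | x̄ᵢ | ȳᵢ | A·x̄ᵢ | A·ȳᵢ
rectangular portion | 23125.00 | 92.50 | 62.50 | 2139062.50 | 1445312.50
triangular portion | 7500.00 | 225.00 | 41.67 | 1687500.00 | 312500.00
Σ | 30625.00 |  |  | 3826562.50 | 1757812.50
X̄ = 3826562.50 / 30625.00 = 124.95 mm
Ȳ = 1757812.50 / 30625.00 = 57.40 mm

X̄ = 124.95 mm, Ȳ = 57.40 mm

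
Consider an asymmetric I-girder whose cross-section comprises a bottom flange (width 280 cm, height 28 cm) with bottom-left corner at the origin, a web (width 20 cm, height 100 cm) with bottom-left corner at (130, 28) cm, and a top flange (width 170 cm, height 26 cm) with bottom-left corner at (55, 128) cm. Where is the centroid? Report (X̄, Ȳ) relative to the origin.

X̄ = 140.00 cm, Ȳ = 62.34 cm

bottom flange: A = 280 × 28 = 7840.00, centroid at (140.00, 14.00).
web: A = 20 × 100 = 2000.00, centroid at (140.00, 78.00).
top flange: A = 170 × 26 = 4420.00, centroid at (140.00, 141.00).
ΣA = 14260.00 cm²
ΣAX̄ = (7840.00)(140.00) + (2000.00)(140.00) + (4420.00)(140.00) = 1996400.00 cm³
ΣAȲ = (7840.00)(14.00) + (2000.00)(78.00) + (4420.00)(141.00) = 888980.00 cm³
X̄ = 1996400.00 / 14260.00 = 140.00 cm
Ȳ = 888980.00 / 14260.00 = 62.34 cm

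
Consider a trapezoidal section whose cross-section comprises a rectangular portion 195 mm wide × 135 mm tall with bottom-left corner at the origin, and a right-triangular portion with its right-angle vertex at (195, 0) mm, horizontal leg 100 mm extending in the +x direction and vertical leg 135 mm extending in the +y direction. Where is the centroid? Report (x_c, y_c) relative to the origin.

rectangular portion: A = 195 × 135 = 26325.00, centroid at (97.50, 67.50).
triangular portion: A = ½·100·135 = 6750.00, centroid at (228.33, 45.00).
ΣA = 33075.00 mm², ΣAx_c = 4107937.50 mm³, ΣAy_c = 2080687.50 mm³.
x_c = 4107937.50/33075.00 = 124.20 mm; y_c = 2080687.50/33075.00 = 62.91 mm.

x_c = 124.20 mm, y_c = 62.91 mm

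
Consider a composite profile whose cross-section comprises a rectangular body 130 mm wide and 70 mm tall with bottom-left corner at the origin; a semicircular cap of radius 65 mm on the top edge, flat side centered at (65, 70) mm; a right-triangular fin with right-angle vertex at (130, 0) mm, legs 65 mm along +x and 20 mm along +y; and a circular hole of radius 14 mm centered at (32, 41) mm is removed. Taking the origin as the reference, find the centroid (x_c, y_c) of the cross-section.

rectangular body: A = 130 × 70 = 9100.00, centroid at (65.00, 35.00).
semicircular top: A = ½π·65² = 6636.61, centroid at (65.00, 97.59).
triangular fin: A = ½·65·20 = 650.00, centroid at (151.67, 6.67).
hole: A = −π·14² = -615.75, centroid at (32.00, 41.00).
ΣA = 15770.86 mm², ΣAx_c = 1101759.21 mm³, ΣAy_c = 945233.84 mm³.
x_c = 1101759.21/15770.86 = 69.86 mm; y_c = 945233.84/15770.86 = 59.94 mm.

x_c = 69.86 mm, y_c = 59.94 mm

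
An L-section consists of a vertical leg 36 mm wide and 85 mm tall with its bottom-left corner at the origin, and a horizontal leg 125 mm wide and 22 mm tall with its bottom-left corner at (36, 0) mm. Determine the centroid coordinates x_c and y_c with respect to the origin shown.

vertical leg: A = 36 × 85 = 3060.00, centroid at (18.00, 42.50).
horizontal leg: A = 125 × 22 = 2750.00, centroid at (98.50, 11.00).
ΣA = 5810.00 mm²
ΣAx_c = (3060.00)(18.00) + (2750.00)(98.50) = 325955.00 mm³
ΣAy_c = (3060.00)(42.50) + (2750.00)(11.00) = 160300.00 mm³
x_c = 325955.00 / 5810.00 = 56.10 mm
y_c = 160300.00 / 5810.00 = 27.59 mm

x_c = 56.10 mm, y_c = 27.59 mm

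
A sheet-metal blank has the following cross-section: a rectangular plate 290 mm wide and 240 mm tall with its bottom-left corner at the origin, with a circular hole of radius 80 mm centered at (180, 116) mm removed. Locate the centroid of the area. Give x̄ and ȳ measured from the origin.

Part | A | x̄ᵢ | ȳᵢ | A·x̄ᵢ | A·ȳᵢ
plate | 69600.00 | 145.00 | 120.00 | 10092000.00 | 8352000.00
hole | -20106.19 | 180.00 | 116.00 | -3619114.74 | -2332318.39
Σ | 49493.81 |  |  | 6472885.26 | 6019681.61
x̄ = 6472885.26 / 49493.81 = 130.78 mm
ȳ = 6019681.61 / 49493.81 = 121.62 mm

x̄ = 130.78 mm, ȳ = 121.62 mm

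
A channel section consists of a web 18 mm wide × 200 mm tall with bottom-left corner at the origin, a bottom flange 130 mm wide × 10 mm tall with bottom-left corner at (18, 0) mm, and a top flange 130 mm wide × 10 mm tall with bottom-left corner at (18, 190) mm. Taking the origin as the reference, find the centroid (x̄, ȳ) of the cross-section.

web: A = 18 × 200 = 3600.00, centroid at (9.00, 100.00).
bottom flange: A = 130 × 10 = 1300.00, centroid at (83.00, 5.00).
top flange: A = 130 × 10 = 1300.00, centroid at (83.00, 195.00).
ΣA = 6200.00 mm², ΣAx̄ = 248200.00 mm³, ΣAȳ = 620000.00 mm³.
x̄ = 248200.00/6200.00 = 40.03 mm; ȳ = 620000.00/6200.00 = 100.00 mm.

x̄ = 40.03 mm, ȳ = 100.00 mm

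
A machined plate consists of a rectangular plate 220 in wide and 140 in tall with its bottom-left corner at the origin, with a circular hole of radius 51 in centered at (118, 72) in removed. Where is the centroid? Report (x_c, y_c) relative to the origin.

Part | A | x̄ᵢ | ȳᵢ | A·x̄ᵢ | A·ȳᵢ
plate | 30800.00 | 110.00 | 70.00 | 3388000.00 | 2156000.00
hole | -8171.28 | 118.00 | 72.00 | -964211.33 | -588332.34
Σ | 22628.72 |  |  | 2423788.67 | 1567667.66
x_c = 2423788.67 / 22628.72 = 107.11 in
y_c = 1567667.66 / 22628.72 = 69.28 in

x_c = 107.11 in, y_c = 69.28 in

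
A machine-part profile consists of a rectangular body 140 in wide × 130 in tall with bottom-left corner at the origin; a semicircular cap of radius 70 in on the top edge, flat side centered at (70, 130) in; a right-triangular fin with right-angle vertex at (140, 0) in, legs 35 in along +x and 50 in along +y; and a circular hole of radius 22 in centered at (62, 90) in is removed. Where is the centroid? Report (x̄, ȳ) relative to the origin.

rectangular body: A = 140 × 130 = 18200.00, centroid at (70.00, 65.00).
semicircular top: A = ½π·70² = 7696.90, centroid at (70.00, 159.71).
triangular fin: A = ½·35·50 = 875.00, centroid at (151.67, 16.67).
hole: A = −π·22² = -1520.53, centroid at (62.00, 90.00).
ΣA = 25251.37 in², ΣAx̄ = 1851218.56 in³, ΣAȳ = 2289999.48 in³.
x̄ = 1851218.56/25251.37 = 73.31 in; ȳ = 2289999.48/25251.37 = 90.69 in.

x̄ = 73.31 in, ȳ = 90.69 in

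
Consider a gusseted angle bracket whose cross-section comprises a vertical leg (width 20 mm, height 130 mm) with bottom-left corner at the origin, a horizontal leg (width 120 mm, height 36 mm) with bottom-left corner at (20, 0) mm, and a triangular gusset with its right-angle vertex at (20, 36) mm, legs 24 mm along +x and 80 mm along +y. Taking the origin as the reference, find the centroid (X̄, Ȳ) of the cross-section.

vertical leg: A = 20 × 130 = 2600.00, centroid at (10.00, 65.00).
horizontal leg: A = 120 × 36 = 4320.00, centroid at (80.00, 18.00).
gusset: A = ½·24·80 = 960.00, centroid at (28.00, 62.67).
ΣA = 7880.00 mm²
ΣAX̄ = (2600.00)(10.00) + (4320.00)(80.00) + (960.00)(28.00) = 398480.00 mm³
ΣAȲ = (2600.00)(65.00) + (4320.00)(18.00) + (960.00)(62.67) = 306920.00 mm³
X̄ = 398480.00 / 7880.00 = 50.57 mm
Ȳ = 306920.00 / 7880.00 = 38.95 mm

X̄ = 50.57 mm, Ȳ = 38.95 mm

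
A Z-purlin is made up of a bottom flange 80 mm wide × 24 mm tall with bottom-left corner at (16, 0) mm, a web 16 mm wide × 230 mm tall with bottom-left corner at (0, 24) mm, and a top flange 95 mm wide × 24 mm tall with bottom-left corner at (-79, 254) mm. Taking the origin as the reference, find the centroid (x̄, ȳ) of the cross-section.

bottom flange: A = 80 × 24 = 1920.00, centroid at (56.00, 12.00).
web: A = 16 × 230 = 3680.00, centroid at (8.00, 139.00).
top flange: A = 95 × 24 = 2280.00, centroid at (-31.50, 266.00).
ΣA = 7880.00 mm²
ΣAx̄ = (1920.00)(56.00) + (3680.00)(8.00) + (2280.00)(-31.50) = 65140.00 mm³
ΣAȳ = (1920.00)(12.00) + (3680.00)(139.00) + (2280.00)(266.00) = 1141040.00 mm³
x̄ = 65140.00 / 7880.00 = 8.27 mm
ȳ = 1141040.00 / 7880.00 = 144.80 mm

x̄ = 8.27 mm, ȳ = 144.80 mm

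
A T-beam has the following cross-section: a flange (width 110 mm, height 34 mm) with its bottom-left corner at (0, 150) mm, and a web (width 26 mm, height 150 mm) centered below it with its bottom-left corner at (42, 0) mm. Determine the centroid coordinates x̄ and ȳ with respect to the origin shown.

Part | A | x̄ᵢ | ȳᵢ | A·x̄ᵢ | A·ȳᵢ
web | 3900.00 | 55.00 | 75.00 | 214500.00 | 292500.00
flange | 3740.00 | 55.00 | 167.00 | 205700.00 | 624580.00
Σ | 7640.00 |  |  | 420200.00 | 917080.00
x̄ = 420200.00 / 7640.00 = 55.00 mm
ȳ = 917080.00 / 7640.00 = 120.04 mm

x̄ = 55.00 mm, ȳ = 120.04 mm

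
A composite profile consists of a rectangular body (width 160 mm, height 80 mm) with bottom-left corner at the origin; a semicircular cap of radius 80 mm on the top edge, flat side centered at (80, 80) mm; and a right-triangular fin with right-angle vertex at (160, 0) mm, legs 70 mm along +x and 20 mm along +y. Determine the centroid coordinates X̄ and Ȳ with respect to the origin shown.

X̄ = 83.07 mm, Ȳ = 70.57 mm

rectangular body: A = 160 × 80 = 12800.00, centroid at (80.00, 40.00).
semicircular top: A = ½π·80² = 10053.10, centroid at (80.00, 113.95).
triangular fin: A = ½·70·20 = 700.00, centroid at (183.33, 6.67).
ΣA = 23553.10 mm², ΣAX̄ = 1956581.05 mm³, ΣAȲ = 1662247.72 mm³.
X̄ = 1956581.05/23553.10 = 83.07 mm; Ȳ = 1662247.72/23553.10 = 70.57 mm.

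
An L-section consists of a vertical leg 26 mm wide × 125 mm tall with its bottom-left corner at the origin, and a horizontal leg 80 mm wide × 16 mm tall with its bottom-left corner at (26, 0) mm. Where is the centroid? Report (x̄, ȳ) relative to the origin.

vertical leg: A = 26 × 125 = 3250.00, centroid at (13.00, 62.50).
horizontal leg: A = 80 × 16 = 1280.00, centroid at (66.00, 8.00).
ΣA = 4530.00 mm²
ΣAx̄ = (3250.00)(13.00) + (1280.00)(66.00) = 126730.00 mm³
ΣAȳ = (3250.00)(62.50) + (1280.00)(8.00) = 213365.00 mm³
x̄ = 126730.00 / 4530.00 = 27.98 mm
ȳ = 213365.00 / 4530.00 = 47.10 mm

x̄ = 27.98 mm, ȳ = 47.10 mm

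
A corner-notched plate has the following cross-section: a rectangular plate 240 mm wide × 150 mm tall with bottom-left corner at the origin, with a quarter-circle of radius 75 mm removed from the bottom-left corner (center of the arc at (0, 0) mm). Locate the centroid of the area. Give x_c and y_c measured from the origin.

x_c = 132.33 mm, y_c = 81.04 mm

plate: A = 240 × 150 = 36000.00, centroid at (120.00, 75.00).
removed quarter-circle: A = −¼π·75² = -4417.86, centroid at (31.83, 31.83).
ΣA = 31582.14 mm²
ΣAx_c = (36000.00)(120.00) + (-4417.86)(31.83) = 4179375.00 mm³
ΣAy_c = (36000.00)(75.00) + (-4417.86)(31.83) = 2559375.00 mm³
x_c = 4179375.00 / 31582.14 = 132.33 mm
y_c = 2559375.00 / 31582.14 = 81.04 mm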